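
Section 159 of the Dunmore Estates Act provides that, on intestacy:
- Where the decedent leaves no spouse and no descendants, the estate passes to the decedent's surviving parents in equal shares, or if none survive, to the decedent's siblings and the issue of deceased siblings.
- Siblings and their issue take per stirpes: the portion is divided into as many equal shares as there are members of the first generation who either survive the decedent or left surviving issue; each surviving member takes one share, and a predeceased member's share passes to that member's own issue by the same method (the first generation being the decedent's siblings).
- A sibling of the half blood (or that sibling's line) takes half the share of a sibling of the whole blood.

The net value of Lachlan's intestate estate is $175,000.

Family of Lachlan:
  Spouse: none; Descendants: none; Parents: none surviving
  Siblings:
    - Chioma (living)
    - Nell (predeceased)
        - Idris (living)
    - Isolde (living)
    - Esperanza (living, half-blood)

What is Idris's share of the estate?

The entire $175,000 passes to the siblings and their issue.
Counting each half-blood sibling's line as half a unit, there are 7/2 units in $175,000, so one unit is $50,000. Whole-blood lines (Chioma, Nell, and Isolde) take $50,000 each; half-blood lines (Esperanza) take $25,000 each.
Nell's share ($50,000) passes entirely to Idris.

Idris receives $50,000.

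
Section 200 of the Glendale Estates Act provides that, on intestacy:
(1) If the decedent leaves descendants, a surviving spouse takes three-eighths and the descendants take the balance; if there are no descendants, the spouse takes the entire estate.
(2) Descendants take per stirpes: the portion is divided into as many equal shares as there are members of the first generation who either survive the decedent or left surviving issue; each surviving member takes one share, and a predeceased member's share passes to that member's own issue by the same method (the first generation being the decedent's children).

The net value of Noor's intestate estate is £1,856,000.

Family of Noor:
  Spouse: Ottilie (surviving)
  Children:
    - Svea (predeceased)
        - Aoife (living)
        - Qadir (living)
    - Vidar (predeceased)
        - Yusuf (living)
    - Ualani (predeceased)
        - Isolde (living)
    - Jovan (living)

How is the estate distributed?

Ottilie takes three-eighths of £1,856,000 = £696,000. The remaining £1,160,000 passes to the descendants.
The descendants' portion (£1,160,000) is divided into 4 shares of £290,000: Jovan takes £290,000; Svea's £290,000 share passes to Svea's issue; Vidar's £290,000 share passes to Vidar's issue; Ualani's £290,000 share passes to Ualani's issue.
Svea's share (£290,000) is divided into 2 shares of £145,000: Aoife and Qadir each take £145,000.
Vidar's share (£290,000) passes entirely to Yusuf.
Ualani's share (£290,000) passes entirely to Isolde.

Ottilie: £696,000; Aoife: £145,000; Qadir: £145,000; Yusuf: £290,000; Isolde: £290,000; Jovan: £290,000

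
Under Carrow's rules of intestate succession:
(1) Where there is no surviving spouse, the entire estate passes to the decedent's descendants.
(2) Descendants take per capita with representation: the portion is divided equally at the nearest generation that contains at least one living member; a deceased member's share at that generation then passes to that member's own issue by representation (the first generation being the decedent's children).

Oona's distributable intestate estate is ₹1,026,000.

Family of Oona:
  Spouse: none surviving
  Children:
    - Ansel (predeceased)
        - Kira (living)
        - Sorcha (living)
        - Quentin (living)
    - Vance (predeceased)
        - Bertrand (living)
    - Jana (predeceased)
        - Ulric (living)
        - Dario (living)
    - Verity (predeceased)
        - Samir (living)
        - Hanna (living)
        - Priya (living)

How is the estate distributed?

Kira: ₹114,000; Sorcha: ₹114,000; Quentin: ₹114,000; Bertrand: ₹114,000; Ulric: ₹114,000; Dario: ₹114,000; Samir: ₹114,000; Hanna: ₹114,000; Priya: ₹114,000

The entire ₹1,026,000 passes to the descendants.
No child survives, so the initial division is made at the grandchildren's generation.
That amount (₹1,026,000) is divided into 9 shares of ₹114,000: Kira, Sorcha, Quentin, Bertrand, Ulric, Dario, Samir, Hanna, and Priya each take ₹114,000.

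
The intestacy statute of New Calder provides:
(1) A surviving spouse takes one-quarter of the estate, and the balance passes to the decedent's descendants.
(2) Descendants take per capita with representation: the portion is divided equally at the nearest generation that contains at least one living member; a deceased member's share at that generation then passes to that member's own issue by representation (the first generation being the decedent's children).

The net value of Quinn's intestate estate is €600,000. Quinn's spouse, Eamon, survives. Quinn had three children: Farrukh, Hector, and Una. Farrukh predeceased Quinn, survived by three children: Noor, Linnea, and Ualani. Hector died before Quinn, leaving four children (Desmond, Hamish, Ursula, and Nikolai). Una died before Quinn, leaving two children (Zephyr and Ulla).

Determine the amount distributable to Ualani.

Ualani receives €50,000.

Eamon takes one-quarter of €600,000 = €150,000. The remaining €450,000 passes to the descendants.
No child survives, so the initial division is made at the grandchildren's generation.
The descendants' portion (€450,000) is divided into 9 shares of €50,000: Noor, Linnea, Ualani, Desmond, Hamish, Ursula, Nikolai, Zephyr, and Ulla each take €50,000.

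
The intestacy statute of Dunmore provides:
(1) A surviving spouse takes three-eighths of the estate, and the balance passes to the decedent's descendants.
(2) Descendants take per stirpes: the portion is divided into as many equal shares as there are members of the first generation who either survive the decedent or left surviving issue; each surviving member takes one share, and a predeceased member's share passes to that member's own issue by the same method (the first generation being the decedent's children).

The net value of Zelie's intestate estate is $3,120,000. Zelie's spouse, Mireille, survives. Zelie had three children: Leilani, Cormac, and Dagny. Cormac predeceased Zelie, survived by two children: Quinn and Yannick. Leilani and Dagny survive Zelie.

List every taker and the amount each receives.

Mireille takes three-eighths of $3,120,000 = $1,170,000. The remaining $1,950,000 passes to the descendants.
The descendants' portion ($1,950,000) is divided into 3 shares of $650,000: Leilani and Dagny each take $650,000; Cormac's $650,000 share passes to Cormac's issue.
Cormac's share ($650,000) is divided into 2 shares of $325,000: Quinn and Yannick each take $325,000.

Mireille: $1,170,000; Leilani: $650,000; Quinn: $325,000; Yannick: $325,000; Dagny: $650,000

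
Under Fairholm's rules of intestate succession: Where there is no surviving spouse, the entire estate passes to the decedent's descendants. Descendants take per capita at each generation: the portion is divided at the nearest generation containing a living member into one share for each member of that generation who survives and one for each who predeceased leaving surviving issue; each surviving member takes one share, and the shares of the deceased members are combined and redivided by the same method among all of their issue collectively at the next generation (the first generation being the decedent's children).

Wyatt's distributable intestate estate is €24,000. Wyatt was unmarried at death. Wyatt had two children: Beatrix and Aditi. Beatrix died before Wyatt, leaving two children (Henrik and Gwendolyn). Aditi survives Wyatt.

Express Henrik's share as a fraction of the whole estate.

The entire €24,000 passes to the descendants.
That amount (€24,000) is divided at the children's generation into 2 shares of €12,000. Aditi takes €12,000. The remaining share for the deceased Beatrix (€12,000) is carried to the next generation.
That pool (€12,000) is divided at the grandchildren's generation equally among Henrik and Gwendolyn: €6,000 each.

Henrik receives 1/4 of the estate.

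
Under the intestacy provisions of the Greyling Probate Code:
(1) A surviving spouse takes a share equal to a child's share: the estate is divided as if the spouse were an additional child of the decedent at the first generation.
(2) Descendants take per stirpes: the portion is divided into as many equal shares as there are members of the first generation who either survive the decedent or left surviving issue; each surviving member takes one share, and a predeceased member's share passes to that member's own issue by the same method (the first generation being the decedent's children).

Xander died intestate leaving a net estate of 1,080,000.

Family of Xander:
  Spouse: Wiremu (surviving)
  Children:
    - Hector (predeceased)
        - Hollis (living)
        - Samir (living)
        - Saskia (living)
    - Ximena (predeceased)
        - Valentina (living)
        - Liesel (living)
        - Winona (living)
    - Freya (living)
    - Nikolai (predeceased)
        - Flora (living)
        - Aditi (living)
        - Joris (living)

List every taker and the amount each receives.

Wiremu: 216,000; Hollis: 72,000; Samir: 72,000; Saskia: 72,000; Valentina: 72,000; Liesel: 72,000; Winona: 72,000; Freya: 216,000; Flora: 72,000; Aditi: 72,000; Joris: 72,000

The spouse counts as an additional share at the children's level, so there are 5 primary shares of 216,000. Wiremu takes one such share (216,000).
The children's combined portion (864,000) is divided into 4 shares of 216,000: Freya takes 216,000; Hector's 216,000 share passes to Hector's issue; Ximena's 216,000 share passes to Ximena's issue; Nikolai's 216,000 share passes to Nikolai's issue.
Hector's share (216,000) is divided into 3 shares of 72,000: Hollis, Samir, and Saskia each take 72,000.
Ximena's share (216,000) is divided into 3 shares of 72,000: Valentina, Liesel, and Winona each take 72,000.
Nikolai's share (216,000) is divided into 3 shares of 72,000: Flora, Aditi, and Joris each take 72,000.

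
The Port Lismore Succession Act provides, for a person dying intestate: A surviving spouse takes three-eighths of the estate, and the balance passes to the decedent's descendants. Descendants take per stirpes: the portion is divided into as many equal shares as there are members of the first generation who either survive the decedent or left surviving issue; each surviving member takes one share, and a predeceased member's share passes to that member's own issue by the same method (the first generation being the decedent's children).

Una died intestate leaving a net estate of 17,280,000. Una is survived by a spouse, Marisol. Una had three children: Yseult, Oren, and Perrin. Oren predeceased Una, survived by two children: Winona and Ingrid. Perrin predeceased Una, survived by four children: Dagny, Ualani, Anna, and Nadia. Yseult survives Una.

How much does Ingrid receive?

Marisol takes three-eighths of 17,280,000 = 6,480,000. The remaining 10,800,000 passes to the descendants.
The descendants' portion (10,800,000) is divided into 3 shares of 3,600,000: Yseult takes 3,600,000; Oren's 3,600,000 share passes to Oren's issue; Perrin's 3,600,000 share passes to Perrin's issue.
Oren's share (3,600,000) is divided into 2 shares of 1,800,000: Winona and Ingrid each take 1,800,000.
Perrin's share (3,600,000) is divided into 4 shares of 900,000: Dagny, Ualani, Anna, and Nadia each take 900,000.

Ingrid receives 1,800,000.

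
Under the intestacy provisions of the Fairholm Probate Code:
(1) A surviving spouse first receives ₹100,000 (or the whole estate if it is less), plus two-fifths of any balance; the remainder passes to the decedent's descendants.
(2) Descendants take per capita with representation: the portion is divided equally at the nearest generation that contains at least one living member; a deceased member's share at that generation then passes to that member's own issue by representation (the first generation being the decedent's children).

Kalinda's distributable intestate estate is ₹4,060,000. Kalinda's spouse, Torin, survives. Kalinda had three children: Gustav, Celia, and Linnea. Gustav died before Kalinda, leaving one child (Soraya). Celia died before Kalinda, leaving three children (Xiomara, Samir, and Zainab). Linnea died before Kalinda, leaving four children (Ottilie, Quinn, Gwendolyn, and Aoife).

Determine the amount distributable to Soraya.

Torin first takes ₹100,000, leaving a balance of ₹3,960,000. Torin then takes two-fifths of the balance (₹1,584,000), for a total of ₹1,684,000. The remaining ₹2,376,000 passes to the descendants.
No child survives, so the initial division is made at the grandchildren's generation.
The descendants' portion (₹2,376,000) is divided into 8 shares of ₹297,000: Soraya, Xiomara, Samir, Zainab, Ottilie, Quinn, Gwendolyn, and Aoife each take ₹297,000.

Soraya receives ₹297,000.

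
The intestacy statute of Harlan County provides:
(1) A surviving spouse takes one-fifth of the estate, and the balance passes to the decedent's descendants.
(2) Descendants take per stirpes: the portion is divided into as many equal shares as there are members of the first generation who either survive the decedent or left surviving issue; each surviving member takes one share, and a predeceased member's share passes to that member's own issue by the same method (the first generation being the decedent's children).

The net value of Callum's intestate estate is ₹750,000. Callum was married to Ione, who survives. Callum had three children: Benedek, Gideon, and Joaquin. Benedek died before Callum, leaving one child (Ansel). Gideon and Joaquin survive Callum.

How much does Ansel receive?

Ione takes one-fifth of ₹750,000 = ₹150,000. The remaining ₹600,000 passes to the descendants.
The descendants' portion (₹600,000) is divided into 3 shares of ₹200,000: Gideon and Joaquin each take ₹200,000; Benedek's ₹200,000 share passes to Benedek's issue.
Benedek's share (₹200,000) passes entirely to Ansel.

Ansel receives ₹200,000.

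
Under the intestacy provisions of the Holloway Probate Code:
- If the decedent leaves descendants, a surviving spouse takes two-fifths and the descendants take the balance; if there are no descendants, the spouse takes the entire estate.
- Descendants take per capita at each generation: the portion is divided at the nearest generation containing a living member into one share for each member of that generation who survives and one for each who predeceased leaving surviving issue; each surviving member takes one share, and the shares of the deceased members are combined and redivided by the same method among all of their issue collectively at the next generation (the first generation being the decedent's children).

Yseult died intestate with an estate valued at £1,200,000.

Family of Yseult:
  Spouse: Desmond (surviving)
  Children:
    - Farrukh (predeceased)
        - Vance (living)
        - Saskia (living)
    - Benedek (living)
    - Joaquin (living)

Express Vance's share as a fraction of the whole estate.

Vance receives 1/10 of the estate.

Desmond takes two-fifths of £1,200,000 = £480,000. The remaining £720,000 passes to the descendants.
The descendants' portion (£720,000) is divided at the children's generation into 3 shares of £240,000. Benedek and Joaquin each take £240,000. The remaining share for the deceased Farrukh (£240,000) is carried to the next generation.
That pool (£240,000) is divided at the grandchildren's generation equally among Vance and Saskia: £120,000 each.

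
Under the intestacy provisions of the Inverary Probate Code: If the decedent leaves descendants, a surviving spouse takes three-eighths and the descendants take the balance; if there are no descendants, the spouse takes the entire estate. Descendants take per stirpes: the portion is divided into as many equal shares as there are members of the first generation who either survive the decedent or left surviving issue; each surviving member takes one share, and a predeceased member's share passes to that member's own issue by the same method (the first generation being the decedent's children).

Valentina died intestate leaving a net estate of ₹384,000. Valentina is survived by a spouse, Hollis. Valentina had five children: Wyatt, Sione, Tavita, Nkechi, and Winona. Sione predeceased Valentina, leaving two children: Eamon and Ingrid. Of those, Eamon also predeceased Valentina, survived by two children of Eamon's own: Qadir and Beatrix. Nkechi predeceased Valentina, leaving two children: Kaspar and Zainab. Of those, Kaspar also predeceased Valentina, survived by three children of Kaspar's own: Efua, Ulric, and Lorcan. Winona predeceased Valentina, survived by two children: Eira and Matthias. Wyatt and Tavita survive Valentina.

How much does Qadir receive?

Qadir receives ₹12,000.

Hollis takes three-eighths of ₹384,000 = ₹144,000. The remaining ₹240,000 passes to the descendants.
The descendants' portion (₹240,000) is divided into 5 shares of ₹48,000: Wyatt and Tavita each take ₹48,000; Sione's ₹48,000 share passes to Sione's issue; Nkechi's ₹48,000 share passes to Nkechi's issue; Winona's ₹48,000 share passes to Winona's issue.
Sione's share (₹48,000) is divided into 2 shares of ₹24,000: Ingrid takes ₹24,000; Eamon's ₹24,000 share passes to Eamon's issue.
Eamon's share (₹24,000) is divided into 2 shares of ₹12,000: Qadir and Beatrix each take ₹12,000.
Nkechi's share (₹48,000) is divided into 2 shares of ₹24,000: Zainab takes ₹24,000; Kaspar's ₹24,000 share passes to Kaspar's issue.
Kaspar's share (₹24,000) is divided into 3 shares of ₹8,000: Efua, Ulric, and Lorcan each take ₹8,000.
Winona's share (₹48,000) is divided into 2 shares of ₹24,000: Eira and Matthias each take ₹24,000.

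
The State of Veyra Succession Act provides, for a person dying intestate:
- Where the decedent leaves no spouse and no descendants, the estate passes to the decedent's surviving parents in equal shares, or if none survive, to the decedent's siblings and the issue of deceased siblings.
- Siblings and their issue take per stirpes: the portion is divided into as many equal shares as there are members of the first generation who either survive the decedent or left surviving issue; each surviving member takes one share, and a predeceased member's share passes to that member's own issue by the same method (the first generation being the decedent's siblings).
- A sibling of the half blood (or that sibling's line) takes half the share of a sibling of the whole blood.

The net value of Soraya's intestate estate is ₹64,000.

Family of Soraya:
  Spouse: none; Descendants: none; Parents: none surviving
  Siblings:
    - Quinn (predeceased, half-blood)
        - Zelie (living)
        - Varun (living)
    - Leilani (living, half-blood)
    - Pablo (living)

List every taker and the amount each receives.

Zelie: ₹8,000; Varun: ₹8,000; Leilani: ₹16,000; Pablo: ₹32,000

The entire ₹64,000 passes to the siblings and their issue.
Counting each half-blood sibling's line as half a unit, there are 2 units in ₹64,000, so one unit is ₹32,000. Whole-blood lines (Pablo) take ₹32,000 each; half-blood lines (Quinn and Leilani) take ₹16,000 each.
Quinn's share (₹16,000) is divided into 2 shares of ₹8,000: Zelie and Varun each take ₹8,000.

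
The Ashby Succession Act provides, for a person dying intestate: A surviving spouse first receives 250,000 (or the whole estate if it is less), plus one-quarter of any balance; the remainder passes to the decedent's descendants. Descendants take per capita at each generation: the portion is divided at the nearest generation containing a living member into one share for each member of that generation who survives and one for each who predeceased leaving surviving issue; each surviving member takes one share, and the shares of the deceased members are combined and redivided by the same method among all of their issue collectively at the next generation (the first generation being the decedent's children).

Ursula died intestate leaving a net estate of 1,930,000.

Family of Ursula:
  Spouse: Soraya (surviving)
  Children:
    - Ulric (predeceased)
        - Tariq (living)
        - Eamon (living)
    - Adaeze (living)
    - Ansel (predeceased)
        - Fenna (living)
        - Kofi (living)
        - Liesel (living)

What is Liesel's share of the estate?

Soraya first takes 250,000, leaving a balance of 1,680,000. Soraya then takes one-quarter of the balance (420,000), for a total of 670,000. The remaining 1,260,000 passes to the descendants.
The descendants' portion (1,260,000) is divided at the children's generation into 3 shares of 420,000. Adaeze takes 420,000. The 2 shares of the deceased (Ulric and Ansel) are combined into a pool of 840,000.
That pool (840,000) is divided at the grandchildren's generation equally among Tariq, Eamon, Fenna, Kofi, and Liesel: 168,000 each.

Liesel receives 168,000.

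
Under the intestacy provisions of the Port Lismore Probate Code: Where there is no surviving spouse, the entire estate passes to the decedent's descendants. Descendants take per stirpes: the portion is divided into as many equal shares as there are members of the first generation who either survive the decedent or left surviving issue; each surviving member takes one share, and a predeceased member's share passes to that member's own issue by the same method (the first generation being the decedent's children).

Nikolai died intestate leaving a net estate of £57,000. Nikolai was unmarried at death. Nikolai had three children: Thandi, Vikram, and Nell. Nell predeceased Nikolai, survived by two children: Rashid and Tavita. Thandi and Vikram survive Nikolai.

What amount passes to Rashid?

The entire £57,000 passes to the descendants.
That amount (£57,000) is divided into 3 shares of £19,000: Thandi and Vikram each take £19,000; Nell's £19,000 share passes to Nell's issue.
Nell's share (£19,000) is divided into 2 shares of £9,500: Rashid and Tavita each take £9,500.

Rashid receives £9,500.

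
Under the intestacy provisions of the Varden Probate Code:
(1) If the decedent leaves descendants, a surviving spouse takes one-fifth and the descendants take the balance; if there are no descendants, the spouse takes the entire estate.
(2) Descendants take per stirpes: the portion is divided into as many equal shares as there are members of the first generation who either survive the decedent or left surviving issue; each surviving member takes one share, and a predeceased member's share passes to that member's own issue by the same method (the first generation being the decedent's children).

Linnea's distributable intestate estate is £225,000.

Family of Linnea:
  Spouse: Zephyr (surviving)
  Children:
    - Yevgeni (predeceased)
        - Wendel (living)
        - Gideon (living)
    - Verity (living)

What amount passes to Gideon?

Gideon receives £45,000.

Zephyr takes one-fifth of £225,000 = £45,000. The remaining £180,000 passes to the descendants.
The descendants' portion (£180,000) is divided into 2 shares of £90,000: Verity takes £90,000; Yevgeni's £90,000 share passes to Yevgeni's issue.
Yevgeni's share (£90,000) is divided into 2 shares of £45,000: Wendel and Gideon each take £45,000.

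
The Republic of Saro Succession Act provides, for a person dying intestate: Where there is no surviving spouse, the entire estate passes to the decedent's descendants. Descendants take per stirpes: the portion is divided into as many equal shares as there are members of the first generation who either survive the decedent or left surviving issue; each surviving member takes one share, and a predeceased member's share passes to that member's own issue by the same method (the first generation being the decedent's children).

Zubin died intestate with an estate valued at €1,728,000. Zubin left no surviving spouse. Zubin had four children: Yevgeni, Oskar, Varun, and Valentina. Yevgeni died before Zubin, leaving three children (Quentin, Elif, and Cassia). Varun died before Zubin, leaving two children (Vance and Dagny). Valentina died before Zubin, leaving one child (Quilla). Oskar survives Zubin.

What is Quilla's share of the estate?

Quilla receives €432,000.

The entire €1,728,000 passes to the descendants.
That amount (€1,728,000) is divided into 4 shares of €432,000: Oskar takes €432,000; Yevgeni's €432,000 share passes to Yevgeni's issue; Varun's €432,000 share passes to Varun's issue; Valentina's €432,000 share passes to Valentina's issue.
Yevgeni's share (€432,000) is divided into 3 shares of €144,000: Quentin, Elif, and Cassia each take €144,000.
Varun's share (€432,000) is divided into 2 shares of €216,000: Vance and Dagny each take €216,000.
Valentina's share (€432,000) passes entirely to Quilla.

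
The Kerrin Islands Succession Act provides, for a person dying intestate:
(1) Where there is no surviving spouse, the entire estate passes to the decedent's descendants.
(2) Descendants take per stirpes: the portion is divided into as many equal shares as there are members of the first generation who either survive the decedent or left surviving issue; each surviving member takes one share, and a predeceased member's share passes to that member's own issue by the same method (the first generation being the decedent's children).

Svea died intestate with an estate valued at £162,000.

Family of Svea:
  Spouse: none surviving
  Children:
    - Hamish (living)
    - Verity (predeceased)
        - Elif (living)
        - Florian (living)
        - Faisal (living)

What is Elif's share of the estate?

The entire £162,000 passes to the descendants.
That amount (£162,000) is divided into 2 shares of £81,000: Hamish takes £81,000; Verity's £81,000 share passes to Verity's issue.
Verity's share (£81,000) is divided into 3 shares of £27,000: Elif, Florian, and Faisal each take £27,000.

Elif receives £27,000.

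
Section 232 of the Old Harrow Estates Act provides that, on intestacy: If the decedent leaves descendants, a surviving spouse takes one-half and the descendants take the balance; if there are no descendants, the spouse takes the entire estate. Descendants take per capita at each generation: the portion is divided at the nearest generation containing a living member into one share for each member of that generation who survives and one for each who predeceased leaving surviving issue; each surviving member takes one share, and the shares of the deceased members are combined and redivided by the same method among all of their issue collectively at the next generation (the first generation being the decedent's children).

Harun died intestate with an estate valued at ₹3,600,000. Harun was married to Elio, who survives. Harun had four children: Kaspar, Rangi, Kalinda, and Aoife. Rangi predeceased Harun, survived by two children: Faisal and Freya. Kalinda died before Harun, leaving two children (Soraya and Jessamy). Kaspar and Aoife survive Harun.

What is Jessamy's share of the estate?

Jessamy receives ₹225,000.

Elio takes one-half of ₹3,600,000 = ₹1,800,000. The remaining ₹1,800,000 passes to the descendants.
The descendants' portion (₹1,800,000) is divided at the children's generation into 4 shares of ₹450,000. Kaspar and Aoife each take ₹450,000. The 2 shares of the deceased (Rangi and Kalinda) are combined into a pool of ₹900,000.
That pool (₹900,000) is divided at the grandchildren's generation equally among Faisal, Freya, Soraya, and Jessamy: ₹225,000 each.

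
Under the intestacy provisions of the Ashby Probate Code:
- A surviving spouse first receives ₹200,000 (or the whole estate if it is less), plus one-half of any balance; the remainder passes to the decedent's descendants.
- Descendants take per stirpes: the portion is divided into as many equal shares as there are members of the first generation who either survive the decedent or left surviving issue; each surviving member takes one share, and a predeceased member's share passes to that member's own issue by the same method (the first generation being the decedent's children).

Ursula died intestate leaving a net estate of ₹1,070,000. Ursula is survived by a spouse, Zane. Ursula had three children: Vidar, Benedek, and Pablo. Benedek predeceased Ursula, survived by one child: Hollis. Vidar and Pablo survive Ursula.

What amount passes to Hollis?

Zane first takes ₹200,000, leaving a balance of ₹870,000. Zane then takes one-half of the balance (₹435,000), for a total of ₹635,000. The remaining ₹435,000 passes to the descendants.
The descendants' portion (₹435,000) is divided into 3 shares of ₹145,000: Vidar and Pablo each take ₹145,000; Benedek's ₹145,000 share passes to Benedek's issue.
Benedek's share (₹145,000) passes entirely to Hollis.

Hollis receives ₹145,000.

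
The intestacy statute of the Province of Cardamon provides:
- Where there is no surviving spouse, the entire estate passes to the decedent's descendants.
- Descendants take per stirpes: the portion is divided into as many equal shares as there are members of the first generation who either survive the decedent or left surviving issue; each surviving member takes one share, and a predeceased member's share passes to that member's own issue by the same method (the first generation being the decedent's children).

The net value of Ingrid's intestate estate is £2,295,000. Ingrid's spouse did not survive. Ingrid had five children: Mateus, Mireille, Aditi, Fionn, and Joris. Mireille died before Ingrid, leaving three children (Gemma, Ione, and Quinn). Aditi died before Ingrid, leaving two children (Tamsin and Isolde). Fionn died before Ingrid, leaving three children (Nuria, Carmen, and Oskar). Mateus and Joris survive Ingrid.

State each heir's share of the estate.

The entire £2,295,000 passes to the descendants.
That amount (£2,295,000) is divided into 5 shares of £459,000: Mateus and Joris each take £459,000; Mireille's £459,000 share passes to Mireille's issue; Aditi's £459,000 share passes to Aditi's issue; Fionn's £459,000 share passes to Fionn's issue.
Mireille's share (£459,000) is divided into 3 shares of £153,000: Gemma, Ione, and Quinn each take £153,000.
Aditi's share (£459,000) is divided into 2 shares of £229,500: Tamsin and Isolde each take £229,500.
Fionn's share (£459,000) is divided into 3 shares of £153,000: Nuria, Carmen, and Oskar each take £153,000.

Mateus: £459,000; Gemma: £153,000; Ione: £153,000; Quinn: £153,000; Tamsin: £229,500; Isolde: £229,500; Nuria: £153,000; Carmen: £153,000; Oskar: £153,000; Joris: £459,000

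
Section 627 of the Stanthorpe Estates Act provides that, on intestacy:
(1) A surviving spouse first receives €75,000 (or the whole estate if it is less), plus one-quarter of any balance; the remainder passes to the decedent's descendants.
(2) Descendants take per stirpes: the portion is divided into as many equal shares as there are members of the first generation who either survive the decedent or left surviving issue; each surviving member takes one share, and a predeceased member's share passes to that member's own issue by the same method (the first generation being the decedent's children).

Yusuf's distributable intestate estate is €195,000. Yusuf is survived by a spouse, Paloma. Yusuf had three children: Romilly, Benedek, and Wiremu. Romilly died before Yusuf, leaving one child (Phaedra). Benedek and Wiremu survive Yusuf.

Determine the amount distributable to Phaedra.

Phaedra receives €30,000.

Paloma first takes €75,000, leaving a balance of €120,000. Paloma then takes one-quarter of the balance (€30,000), for a total of €105,000. The remaining €90,000 passes to the descendants.
The descendants' portion (€90,000) is divided into 3 shares of €30,000: Benedek and Wiremu each take €30,000; Romilly's €30,000 share passes to Romilly's issue.
Romilly's share (€30,000) passes entirely to Phaedra.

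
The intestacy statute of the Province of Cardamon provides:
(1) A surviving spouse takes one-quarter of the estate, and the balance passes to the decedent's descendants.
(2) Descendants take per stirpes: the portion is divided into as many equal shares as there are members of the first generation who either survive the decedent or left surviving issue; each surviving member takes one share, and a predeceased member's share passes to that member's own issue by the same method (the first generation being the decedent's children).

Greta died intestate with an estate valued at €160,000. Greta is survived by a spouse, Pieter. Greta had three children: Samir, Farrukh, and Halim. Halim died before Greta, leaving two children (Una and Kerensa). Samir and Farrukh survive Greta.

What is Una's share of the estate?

Una receives €20,000.

Pieter takes one-quarter of €160,000 = €40,000. The remaining €120,000 passes to the descendants.
The descendants' portion (€120,000) is divided into 3 shares of €40,000: Samir and Farrukh each take €40,000; Halim's €40,000 share passes to Halim's issue.
Halim's share (€40,000) is divided into 2 shares of €20,000: Una and Kerensa each take €20,000.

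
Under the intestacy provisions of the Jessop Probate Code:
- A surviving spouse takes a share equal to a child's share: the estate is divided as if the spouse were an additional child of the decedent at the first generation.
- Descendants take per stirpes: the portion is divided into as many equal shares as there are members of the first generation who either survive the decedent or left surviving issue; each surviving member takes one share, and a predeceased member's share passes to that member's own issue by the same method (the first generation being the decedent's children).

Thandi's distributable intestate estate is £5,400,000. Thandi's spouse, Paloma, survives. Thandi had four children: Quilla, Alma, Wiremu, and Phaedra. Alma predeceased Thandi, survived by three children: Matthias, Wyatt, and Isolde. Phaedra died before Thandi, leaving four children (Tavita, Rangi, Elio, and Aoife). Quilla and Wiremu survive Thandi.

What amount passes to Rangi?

The spouse counts as an additional share at the children's level, so there are 5 primary shares of £1,080,000. Paloma takes one such share (£1,080,000).
The children's combined portion (£4,320,000) is divided into 4 shares of £1,080,000: Quilla and Wiremu each take £1,080,000; Alma's £1,080,000 share passes to Alma's issue; Phaedra's £1,080,000 share passes to Phaedra's issue.
Alma's share (£1,080,000) is divided into 3 shares of £360,000: Matthias, Wyatt, and Isolde each take £360,000.
Phaedra's share (£1,080,000) is divided into 4 shares of £270,000: Tavita, Rangi, Elio, and Aoife each take £270,000.

Rangi receives £270,000.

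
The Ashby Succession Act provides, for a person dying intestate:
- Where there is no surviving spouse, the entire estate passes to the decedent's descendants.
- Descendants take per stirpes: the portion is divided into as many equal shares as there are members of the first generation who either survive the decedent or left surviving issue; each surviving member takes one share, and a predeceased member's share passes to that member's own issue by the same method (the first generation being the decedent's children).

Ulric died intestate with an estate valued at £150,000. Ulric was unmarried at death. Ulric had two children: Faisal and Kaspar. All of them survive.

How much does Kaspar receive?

Kaspar receives £75,000.

The entire £150,000 passes to the descendants.
That amount (£150,000) is divided into 2 shares of £75,000: Faisal and Kaspar each take £75,000.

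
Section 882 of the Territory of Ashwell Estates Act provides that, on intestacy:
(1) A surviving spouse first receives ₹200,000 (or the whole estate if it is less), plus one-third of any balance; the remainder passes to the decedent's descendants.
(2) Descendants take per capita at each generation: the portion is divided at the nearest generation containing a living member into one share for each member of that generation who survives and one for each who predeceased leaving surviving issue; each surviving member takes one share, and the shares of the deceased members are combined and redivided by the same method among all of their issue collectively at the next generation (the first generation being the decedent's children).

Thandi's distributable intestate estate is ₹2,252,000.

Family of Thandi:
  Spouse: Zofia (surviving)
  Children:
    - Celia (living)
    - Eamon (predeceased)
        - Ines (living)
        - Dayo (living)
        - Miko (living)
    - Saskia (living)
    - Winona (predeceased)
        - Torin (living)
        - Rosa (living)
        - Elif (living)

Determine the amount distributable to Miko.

Miko receives ₹114,000.

Zofia first takes ₹200,000, leaving a balance of ₹2,052,000. Zofia then takes one-third of the balance (₹684,000), for a total of ₹884,000. The remaining ₹1,368,000 passes to the descendants.
The descendants' portion (₹1,368,000) is divided at the children's generation into 4 shares of ₹342,000. Celia and Saskia each take ₹342,000. The 2 shares of the deceased (Eamon and Winona) are combined into a pool of ₹684,000.
That pool (₹684,000) is divided at the grandchildren's generation equally among Ines, Dayo, Miko, Torin, Rosa, and Elif: ₹114,000 each.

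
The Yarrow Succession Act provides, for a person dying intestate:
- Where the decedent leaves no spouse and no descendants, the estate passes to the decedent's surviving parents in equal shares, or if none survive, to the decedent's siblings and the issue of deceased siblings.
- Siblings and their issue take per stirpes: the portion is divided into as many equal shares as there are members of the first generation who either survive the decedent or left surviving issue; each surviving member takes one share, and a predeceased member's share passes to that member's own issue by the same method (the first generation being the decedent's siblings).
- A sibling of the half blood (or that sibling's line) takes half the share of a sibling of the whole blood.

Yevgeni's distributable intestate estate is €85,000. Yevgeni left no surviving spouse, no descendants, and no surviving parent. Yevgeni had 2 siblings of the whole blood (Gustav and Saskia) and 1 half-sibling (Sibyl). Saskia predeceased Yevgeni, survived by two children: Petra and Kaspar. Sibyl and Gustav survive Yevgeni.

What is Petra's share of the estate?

Petra receives €17,000.

The entire €85,000 passes to the siblings and their issue.
Counting each half-blood sibling's line as half a unit, there are 5/2 units in €85,000, so one unit is €34,000. Whole-blood lines (Gustav and Saskia) take €34,000 each; half-blood lines (Sibyl) take €17,000 each.
Saskia's share (€34,000) is divided into 2 shares of €17,000: Petra and Kaspar each take €17,000.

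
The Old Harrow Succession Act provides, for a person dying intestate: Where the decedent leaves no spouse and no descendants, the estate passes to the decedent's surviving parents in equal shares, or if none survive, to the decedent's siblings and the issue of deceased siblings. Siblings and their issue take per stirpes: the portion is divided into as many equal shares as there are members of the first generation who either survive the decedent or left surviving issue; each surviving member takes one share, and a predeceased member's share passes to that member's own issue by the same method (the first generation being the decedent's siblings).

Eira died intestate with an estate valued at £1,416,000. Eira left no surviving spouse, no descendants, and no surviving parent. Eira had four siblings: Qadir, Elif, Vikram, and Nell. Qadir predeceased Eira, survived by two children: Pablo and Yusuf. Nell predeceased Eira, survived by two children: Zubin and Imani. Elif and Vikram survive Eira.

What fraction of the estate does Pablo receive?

Pablo receives 1/8 of the estate.

The entire £1,416,000 passes to the siblings and their issue.
That amount (£1,416,000) is divided into 4 shares of £354,000: Elif and Vikram each take £354,000; Qadir's £354,000 share passes to Qadir's issue; Nell's £354,000 share passes to Nell's issue.
Qadir's share (£354,000) is divided into 2 shares of £177,000: Pablo and Yusuf each take £177,000.
Nell's share (£354,000) is divided into 2 shares of £177,000: Zubin and Imani each take £177,000.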